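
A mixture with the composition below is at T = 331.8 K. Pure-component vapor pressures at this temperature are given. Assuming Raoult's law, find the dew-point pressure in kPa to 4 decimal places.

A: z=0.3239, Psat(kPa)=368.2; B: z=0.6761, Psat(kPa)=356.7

At the dew point ψ → 1, so Σzᵢ/Kᵢ = 1 with Kᵢ = Pᵢˢᵃᵗ/P ⇒ 1/P = Σzᵢ/Pᵢˢᵃᵗ.
1/P = 0.3239/368.2 + 0.6761/356.7 = 0.0027751 ⇒ P = 360.3454 kPa

Pdew = 360.3454 kPa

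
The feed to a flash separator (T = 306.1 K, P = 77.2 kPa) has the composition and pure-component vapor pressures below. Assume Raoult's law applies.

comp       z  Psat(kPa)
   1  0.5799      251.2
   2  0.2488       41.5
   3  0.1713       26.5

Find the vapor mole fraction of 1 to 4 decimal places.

Raoult's law: Kᵢ = Pᵢˢᵃᵗ/P = Pᵢˢᵃᵗ/77.2.
  K_1 = 251.2/77.2 = 3.253886, K_2 = 41.5/77.2 = 0.537565, K_3 = 26.5/77.2 = 0.343264
Rachford–Rice: g(V/F) = Σ zᵢ(Kᵢ−1)/(1+V/F(Kᵢ−1)) = 0.
Check two-phase: ΣzᵢKᵢ = 2.0795 > 1 and Σzᵢ/Kᵢ = 1.1401 > 1, so g(0) = 1.0795 > 0 and g(1) = -0.1401 < 0.
Newton iteration, V/F⁰ = 0.5:
  V/F = 0.5000: g = 0.29735, g' = -0.9050 → V/F = 0.8286
  V/F = 0.8286: g = 0.02250, g' = -0.8536 → V/F = 0.8549
  V/F = 0.8549: g = -0.00025, g' = -0.8736 → V/F = 0.8546
Converged at V/F = 0.8546.
Compositions from xᵢ = zᵢ/(1+V/F(Kᵢ−1)), yᵢ = Kᵢxᵢ:
  1: x = 0.1982, y = 0.6448
  2: x = 0.4114, y = 0.2211
  3: x = 0.3904, y = 0.1340

y_1 = 0.6448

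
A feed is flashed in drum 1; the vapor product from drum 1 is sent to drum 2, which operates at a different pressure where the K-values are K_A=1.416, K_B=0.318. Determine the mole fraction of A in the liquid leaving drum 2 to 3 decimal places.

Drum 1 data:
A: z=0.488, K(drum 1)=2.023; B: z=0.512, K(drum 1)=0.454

x_A (drum 2) = 0.621

Drum 1:
Binary case is linear: z₁(K₁−1)(1+ψ₁(K₂−1)) + z₂(K₂−1)(1+ψ₁(K₁−1)) = 0
⇒ ψ₁ = [z₁(K₁−1)+z₂(K₂−1)] / [−(K₁−1)(K₂−1)] = 0.2197/0.5586 = 0.393
Drum-1 compositions:
  A: x = 0.348, y = 0.704
  B: x = 0.652, y = 0.296
Drum-2 feed = drum-1 vapor: z₂ = (0.7040, 0.2960).
Drum 2:
Binary case is linear: z₁(K₁−1)(1+ψ₂(K₂−1)) + z₂(K₂−1)(1+ψ₂(K₁−1)) = 0
⇒ ψ₂ = [z₁(K₁−1)+z₂(K₂−1)] / [−(K₁−1)(K₂−1)] = 0.0910/0.2837 = 0.321
  A: x = 0.621, y = 0.880
  B: x = 0.379, y = 0.120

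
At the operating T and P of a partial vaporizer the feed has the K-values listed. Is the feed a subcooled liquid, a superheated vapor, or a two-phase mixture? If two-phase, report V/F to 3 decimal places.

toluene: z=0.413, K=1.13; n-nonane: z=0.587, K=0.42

subcooled liquid

ΣzᵢKᵢ = 0.713; Σzᵢ/Kᵢ = 1.763.
Since ΣzᵢKᵢ < 1 the mixture is below its bubble point — single liquid phase.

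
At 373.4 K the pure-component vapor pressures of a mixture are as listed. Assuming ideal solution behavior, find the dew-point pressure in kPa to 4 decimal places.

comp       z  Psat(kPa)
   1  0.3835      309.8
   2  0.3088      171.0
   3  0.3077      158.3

At the dew point ψ → 1, so Σzᵢ/Kᵢ = 1 with Kᵢ = Pᵢˢᵃᵗ/P ⇒ 1/P = Σzᵢ/Pᵢˢᵃᵗ.
1/P = 0.3835/309.8 + 0.3088/171.0 + 0.3077/158.3 = 0.0049875 ⇒ P = 200.5004 kPa

Pdew = 200.5004 kPa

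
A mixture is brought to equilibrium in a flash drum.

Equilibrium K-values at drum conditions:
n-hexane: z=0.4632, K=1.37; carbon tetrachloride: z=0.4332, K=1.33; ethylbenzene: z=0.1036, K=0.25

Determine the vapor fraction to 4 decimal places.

ψ = 0.8995

Rachford–Rice: g(ψ) = Σ zᵢ(Kᵢ−1)/(1+ψ(Kᵢ−1)) = 0.
Feasibility: ΣzᵢKᵢ = 1.2366, Σzᵢ/Kᵢ = 1.0782 — both > 1, two phases present.
Newton iteration, ψ⁰ = 0.47:
  ψ = 0.4700: g = 0.14976, g' = -0.2204 → ψ = 1.0000
  ψ = 1.0000: g = -0.07822, g' = -0.9928 → ψ = 0.9212
  ψ = 0.9212: g = -0.01394, g' = -0.6730 → ψ = 0.9005
  ψ = 0.9005: g = -0.00060, g' = -0.6167 → ψ = 0.8995
Converged at ψ = 0.8995.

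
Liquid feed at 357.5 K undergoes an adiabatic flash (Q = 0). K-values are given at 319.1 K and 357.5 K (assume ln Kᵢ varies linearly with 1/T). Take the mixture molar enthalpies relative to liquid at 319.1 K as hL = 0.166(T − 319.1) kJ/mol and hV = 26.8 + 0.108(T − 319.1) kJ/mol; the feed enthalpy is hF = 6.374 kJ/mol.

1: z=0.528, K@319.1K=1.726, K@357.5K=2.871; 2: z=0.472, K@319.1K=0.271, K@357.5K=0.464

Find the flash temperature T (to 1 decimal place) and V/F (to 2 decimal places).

T = 324.6 K, V/F = 0.21

Adiabatic flash: solve Rachford–Rice at each trial T, then check hF = ψ·hV(T) + (1−ψ)·hL(T).
  T = 319.1 K: K = (1.726, 0.271), RR gives ψ = 0.074, H_out = 1.987 kJ/mol
  T = 357.5 K: K = (2.871, 0.464), RR gives ψ = 0.733, H_out = 24.381 kJ/mol
  T = 338.3 K: K = (2.258, 0.360), RR gives ψ = 0.450, H_out = 14.746 kJ/mol
  T = 328.7 K: K = (1.982, 0.314), RR gives ψ = 0.289, H_out = 9.170 kJ/mol
  T = 323.9 K: K = (1.852, 0.292), RR gives ψ = 0.191, H_out = 5.871 kJ/mol
  T = 326.3 K: K = (1.916, 0.303), RR gives ψ = 0.242, H_out = 7.579 kJ/mol
Linear interpolation between T = 323.9 (H_out = 5.871) and T = 326.3 (H_out = 7.579) on hF = 6.374 gives T ≈ 324.6 K, at which ψ = 0.21.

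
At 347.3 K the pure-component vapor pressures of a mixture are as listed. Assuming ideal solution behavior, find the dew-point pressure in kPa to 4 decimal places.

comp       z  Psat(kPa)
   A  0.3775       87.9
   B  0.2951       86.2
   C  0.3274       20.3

At the dew point ψ → 1, so Σzᵢ/Kᵢ = 1 with Kᵢ = Pᵢˢᵃᵗ/P ⇒ 1/P = Σzᵢ/Pᵢˢᵃᵗ.
1/P = 0.3775/87.9 + 0.2951/86.2 + 0.3274/20.3 = 0.0238462 ⇒ P = 41.9355 kPa

Pdew = 41.9355 kPa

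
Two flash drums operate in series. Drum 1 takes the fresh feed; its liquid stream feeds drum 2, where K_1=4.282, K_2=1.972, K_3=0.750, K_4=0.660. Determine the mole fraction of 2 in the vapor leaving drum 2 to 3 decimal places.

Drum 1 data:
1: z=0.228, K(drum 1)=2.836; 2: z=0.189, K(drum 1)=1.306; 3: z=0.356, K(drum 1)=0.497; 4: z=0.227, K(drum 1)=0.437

Drum 1:
Newton–Raphson from ψ₁ = 0.38:
  ψ₁ = 0.380: g = -0.0856, g' = -0.535 → ψ₁ = 0.220
  ψ₁ = 0.220: g = 0.0051, g' = -0.613 → ψ₁ = 0.228
Converged at ψ₁ = 0.228.
Drum-1 compositions:
  1: x = 0.161, y = 0.456
  2: x = 0.177, y = 0.231
  3: x = 0.402, y = 0.200
  4: x = 0.261, y = 0.114
Drum-2 feed = drum-1 liquid: z₂ = (0.1606, 0.1767, 0.4022, 0.2605).
Drum 2:
Iterate (Newton) starting at ψ₂ = 0.5:
  ψ₂ = 0.500: g = 0.0935, g' = -0.400 → ψ₂ = 0.734
  ψ₂ = 0.734: g = 0.0138, g' = -0.297 → ψ₂ = 0.780
  ψ₂ = 0.780: g = 0.0003, g' = -0.285 → ψ₂ = 0.781
Converged at ψ₂ = 0.781.
  1: x = 0.045, y = 0.193
  2: x = 0.100, y = 0.198
  3: x = 0.500, y = 0.375
  4: x = 0.355, y = 0.234

y_2 (drum 2) = 0.198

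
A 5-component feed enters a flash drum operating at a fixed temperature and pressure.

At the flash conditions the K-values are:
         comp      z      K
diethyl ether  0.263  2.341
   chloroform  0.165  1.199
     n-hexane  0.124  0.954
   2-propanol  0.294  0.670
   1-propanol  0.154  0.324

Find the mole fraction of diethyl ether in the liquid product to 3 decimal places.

Rachford–Rice: g(β) = Σ zᵢ(Kᵢ−1)/(1+β(Kᵢ−1)) = 0.
Check two-phase: ΣzᵢKᵢ = 1.179 > 1 and Σzᵢ/Kᵢ = 1.294 > 1, so g(0) = 0.179 > 0 and g(1) = -0.294 < 0.
Newton–Raphson from β = 0.5:
  β = 0.500: g = -0.0383, g' = -0.382 → β = 0.400
  β = 0.400: g = -0.0002, g' = -0.381 → β = 0.399
Converged at β = 0.399.
Compositions from xᵢ = zᵢ/(1+β(Kᵢ−1)), yᵢ = Kᵢxᵢ:
  diethyl ether: x = 0.171, y = 0.401
  chloroform: x = 0.153, y = 0.183
  n-hexane: x = 0.126, y = 0.121
  2-propanol: x = 0.339, y = 0.227
  1-propanol: x = 0.211, y = 0.068

x_diethyl ether = 0.171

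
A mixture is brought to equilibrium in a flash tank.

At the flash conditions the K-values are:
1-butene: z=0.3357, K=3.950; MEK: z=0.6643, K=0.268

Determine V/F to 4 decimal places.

V/F = 0.2334

Rachford–Rice: g(V/F) = Σ zᵢ(Kᵢ−1)/(1+V/F(Kᵢ−1)) = 0.
g(0) = ΣzᵢKᵢ − 1 = 0.5040 and g(1) = 1 − Σzᵢ/Kᵢ = -1.5637, so a root lies in (0, 1).
Binary case is linear: z₁(K₁−1)(1+V/F(K₂−1)) + z₂(K₂−1)(1+V/F(K₁−1)) = 0
⇒ V/F = [z₁(K₁−1)+z₂(K₂−1)] / [−(K₁−1)(K₂−1)] = 0.50405/2.15940 = 0.2334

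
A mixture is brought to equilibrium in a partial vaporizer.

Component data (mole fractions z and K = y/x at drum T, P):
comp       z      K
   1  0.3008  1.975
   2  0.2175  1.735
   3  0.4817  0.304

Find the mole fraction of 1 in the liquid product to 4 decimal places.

Let β = V/F and solve Σ zᵢ(Kᵢ−1)/(1+β(Kᵢ−1)) = 0.
Check two-phase: ΣzᵢKᵢ = 1.1179 > 1 and Σzᵢ/Kᵢ = 1.8622 > 1, so g(0) = 0.1179 > 0 and g(1) = -0.8622 < 0.
Newton iteration, β⁰ = 0.5:
  β = 0.5000: g = -0.20014, g' = -0.7410 → β = 0.2299
  β = 0.2299: g = -0.02279, g' = -0.6075 → β = 0.1924
  β = 0.1924: g = -0.00008, g' = -0.6040 → β = 0.1923
Converged at β = 0.1923.
Compositions from xᵢ = zᵢ/(1+β(Kᵢ−1)), yᵢ = Kᵢxᵢ:
  1: x = 0.2533, y = 0.5003
  2: x = 0.1906, y = 0.3306
  3: x = 0.5561, y = 0.1691

x_1 = 0.2533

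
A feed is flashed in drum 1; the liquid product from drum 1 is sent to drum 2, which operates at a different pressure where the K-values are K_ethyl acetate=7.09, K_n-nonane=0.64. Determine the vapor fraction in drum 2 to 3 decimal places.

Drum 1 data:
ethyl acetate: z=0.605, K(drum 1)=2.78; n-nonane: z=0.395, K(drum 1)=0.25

Drum 1:
Let ψ₁ = V/F and solve Σ zᵢ(Kᵢ−1)/(1+ψ₁(Kᵢ−1)) = 0.
Feasibility: ΣzᵢKᵢ = 1.781, Σzᵢ/Kᵢ = 1.798 — both > 1, two phases present.
Binary case is linear: z₁(K₁−1)(1+ψ₁(K₂−1)) + z₂(K₂−1)(1+ψ₁(K₁−1)) = 0
⇒ ψ₁ = [z₁(K₁−1)+z₂(K₂−1)] / [−(K₁−1)(K₂−1)] = 0.7806/1.3350 = 0.585
Drum-1 compositions:
  ethyl acetate: x = 0.296, y = 0.824
  n-nonane: x = 0.704, y = 0.176
Drum-2 feed = drum-1 liquid: z₂ = (0.2964, 0.7036).
Drum 2:
Rachford–Rice: g(ψ₂) = Σ zᵢ(Kᵢ−1)/(1+ψ₂(Kᵢ−1)) = 0.
Feasibility: ΣzᵢKᵢ = 2.552, Σzᵢ/Kᵢ = 1.141 — both > 1, two phases present.
Binary case is linear: z₁(K₁−1)(1+ψ₂(K₂−1)) + z₂(K₂−1)(1+ψ₂(K₁−1)) = 0
⇒ ψ₂ = [z₁(K₁−1)+z₂(K₂−1)] / [−(K₁−1)(K₂−1)] = 1.5521/2.1924 = 0.708
  ethyl acetate: x = 0.056, y = 0.396
  n-nonane: x = 0.944, y = 0.604

V/F (drum 2) = 0.708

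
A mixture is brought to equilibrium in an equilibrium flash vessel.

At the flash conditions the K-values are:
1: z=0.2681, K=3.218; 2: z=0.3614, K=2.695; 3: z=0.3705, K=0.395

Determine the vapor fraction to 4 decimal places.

Iterate (Newton) starting at ψ = 0.5:
  ψ = 0.5000: g = 0.29216, g' = -0.8795 → ψ = 0.8322
  ψ = 0.8322: g = 0.01163, g' = -0.8916 → ψ = 0.8452
Converged at ψ = 0.8452.

ψ = 0.8452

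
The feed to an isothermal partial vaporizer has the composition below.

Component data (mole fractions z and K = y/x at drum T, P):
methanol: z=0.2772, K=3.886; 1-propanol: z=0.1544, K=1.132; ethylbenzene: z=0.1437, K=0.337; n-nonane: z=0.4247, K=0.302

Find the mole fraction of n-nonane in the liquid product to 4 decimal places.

Rachford–Rice: g(V/F) = Σ zᵢ(Kᵢ−1)/(1+V/F(Kᵢ−1)) = 0.
Feasibility: ΣzᵢKᵢ = 1.4287, Σzᵢ/Kᵢ = 2.0404 — both > 1, two phases present.
Newton iteration, V/F⁰ = 0.63:
  V/F = 0.6300: g = -0.39004, g' = -1.1385 → V/F = 0.2874
  V/F = 0.2874: g = -0.03161, g' = -1.1125 → V/F = 0.2590
  V/F = 0.2590: g = 0.00063, g' = -1.1590 → V/F = 0.2595
Converged at V/F = 0.2595.
Compositions from xᵢ = zᵢ/(1+V/F(Kᵢ−1)), yᵢ = Kᵢxᵢ:
  methanol: x = 0.1585, y = 0.6159
  1-propanol: x = 0.1493, y = 0.1690
  ethylbenzene: x = 0.1736, y = 0.0585
  n-nonane: x = 0.5187, y = 0.1566

x_n-nonane = 0.5187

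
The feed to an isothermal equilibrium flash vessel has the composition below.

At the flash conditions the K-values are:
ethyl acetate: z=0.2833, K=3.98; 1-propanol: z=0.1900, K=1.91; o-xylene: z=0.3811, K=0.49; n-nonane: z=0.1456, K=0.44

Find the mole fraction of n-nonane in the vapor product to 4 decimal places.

y_n-nonane = 0.0979

Newton iteration, V/F⁰ = 0.32:
  V/F = 0.3200: g = 0.23444, g' = -0.9629 → V/F = 0.5635
  V/F = 0.5635: g = 0.03754, g' = -0.7119 → V/F = 0.6162
  V/F = 0.6162: g = 0.00050, g' = -0.6946 → V/F = 0.6169
Converged at V/F = 0.6169.
Compositions from xᵢ = zᵢ/(1+V/F(Kᵢ−1)), yᵢ = Kᵢxᵢ:
  ethyl acetate: x = 0.0998, y = 0.3972
  1-propanol: x = 0.1217, y = 0.2324
  o-xylene: x = 0.5561, y = 0.2725
  n-nonane: x = 0.2225, y = 0.0979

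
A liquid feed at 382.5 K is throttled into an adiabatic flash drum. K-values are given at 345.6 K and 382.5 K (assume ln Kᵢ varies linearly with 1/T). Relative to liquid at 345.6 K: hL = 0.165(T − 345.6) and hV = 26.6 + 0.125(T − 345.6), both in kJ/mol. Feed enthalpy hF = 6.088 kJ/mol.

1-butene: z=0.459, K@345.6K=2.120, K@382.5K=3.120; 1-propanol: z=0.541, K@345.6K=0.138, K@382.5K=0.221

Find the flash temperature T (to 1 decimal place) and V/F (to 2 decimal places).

Adiabatic flash: solve Rachford–Rice at each trial T, then check hF = ψ·hV(T) + (1−ψ)·hL(T).
  T = 345.6 K: K = (2.120, 0.138), RR gives ψ = 0.049, H_out = 1.315 kJ/mol
  T = 382.5 K: K = (3.120, 0.221), RR gives ψ = 0.334, H_out = 14.481 kJ/mol
  T = 364.1 K: K = (2.599, 0.177), RR gives ψ = 0.219, H_out = 8.720 kJ/mol
  T = 354.9 K: K = (2.355, 0.157), RR gives ψ = 0.145, H_out = 5.338 kJ/mol
  T = 359.5 K: K = (2.475, 0.167), RR gives ψ = 0.184, H_out = 7.087 kJ/mol
  T = 357.2 K: K = (2.415, 0.162), RR gives ψ = 0.165, H_out = 6.228 kJ/mol
Linear interpolation between T = 354.9 (H_out = 5.338) and T = 357.2 (H_out = 6.228) on hF = 6.088 gives T ≈ 356.8 K, at which ψ = 0.16.

T = 356.8 K, V/F = 0.16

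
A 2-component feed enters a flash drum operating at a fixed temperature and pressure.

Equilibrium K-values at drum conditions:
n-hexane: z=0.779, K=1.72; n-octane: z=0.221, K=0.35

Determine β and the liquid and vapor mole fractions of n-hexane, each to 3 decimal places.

β = 0.892, x_n-hexane = 0.474, y_n-hexane = 0.816

Binary case is linear: z₁(K₁−1)(1+β(K₂−1)) + z₂(K₂−1)(1+β(K₁−1)) = 0
⇒ β = [z₁(K₁−1)+z₂(K₂−1)] / [−(K₁−1)(K₂−1)] = 0.4172/0.4680 = 0.892
Compositions from xᵢ = zᵢ/(1+β(Kᵢ−1)), yᵢ = Kᵢxᵢ:
  n-hexane: x = 0.474, y = 0.816
  n-octane: x = 0.526, y = 0.184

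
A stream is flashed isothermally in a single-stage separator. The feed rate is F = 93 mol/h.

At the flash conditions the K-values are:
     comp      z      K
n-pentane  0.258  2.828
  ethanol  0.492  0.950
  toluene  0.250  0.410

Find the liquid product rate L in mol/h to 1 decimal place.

Newton iteration, V/F⁰ = 0.48:
  V/F = 0.480: g = 0.0202, g' = -0.415 → V/F = 0.529
Converged at V/F = 0.529.
Then V = V/F·F = 0.5292·93 = 49.2 mol/h and L = F − V = 43.8 mol/h.

L = 43.8 mol/h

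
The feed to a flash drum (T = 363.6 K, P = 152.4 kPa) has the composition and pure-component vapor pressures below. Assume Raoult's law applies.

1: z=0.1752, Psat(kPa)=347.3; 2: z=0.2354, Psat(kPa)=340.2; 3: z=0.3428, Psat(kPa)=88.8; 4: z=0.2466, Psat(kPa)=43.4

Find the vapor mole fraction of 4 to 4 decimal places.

y_4 = 0.0876

Raoult's law: Kᵢ = Pᵢˢᵃᵗ/P = Pᵢˢᵃᵗ/152.4.
  K_1 = 347.3/152.4 = 2.278871, K_2 = 340.2/152.4 = 2.232283, K_3 = 88.8/152.4 = 0.582677, K_4 = 43.4/152.4 = 0.284777
Material balance + equilibrium reduce to Σ zᵢ(Kᵢ−1)/(1+ψ(Kᵢ−1)) = 0.
Check two-phase: ΣzᵢKᵢ = 1.1947 > 1 and Σzᵢ/Kᵢ = 1.6366 > 1, so g(0) = 0.1947 > 0 and g(1) = -0.6366 < 0.
Newton iteration, ψ⁰ = 0.36:
  ψ = 0.3600: g = -0.05152, g' = -0.6174 → ψ = 0.2765
  ψ = 0.2765: g = 0.00029, g' = -0.6275 → ψ = 0.2770
Converged at ψ = 0.2770.
Compositions from xᵢ = zᵢ/(1+ψ(Kᵢ−1)), yᵢ = Kᵢxᵢ:
  1: x = 0.1294, y = 0.2948
  2: x = 0.1755, y = 0.3918
  3: x = 0.3876, y = 0.2258
  4: x = 0.3075, y = 0.0876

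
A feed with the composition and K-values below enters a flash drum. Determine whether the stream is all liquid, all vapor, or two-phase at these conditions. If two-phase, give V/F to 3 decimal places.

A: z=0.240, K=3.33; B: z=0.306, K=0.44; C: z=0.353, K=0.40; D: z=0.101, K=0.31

ΣzᵢKᵢ = 1.106; Σzᵢ/Kᵢ = 1.976.
Both exceed 1, so a two-phase solution exists.
Let ψ = V/F and solve Σ zᵢ(Kᵢ−1)/(1+ψ(Kᵢ−1)) = 0.
Iterate (Newton) starting at ψ = 0.5:
  ψ = 0.500: g = -0.3887, g' = -0.835 → ψ = 0.034
  ψ = 0.034: g = 0.0555, g' = -1.400 → ψ = 0.074
  ψ = 0.074: g = 0.0032, g' = -1.245 → ψ = 0.077
Converged at ψ = 0.077.

two-phase, V/F = 0.077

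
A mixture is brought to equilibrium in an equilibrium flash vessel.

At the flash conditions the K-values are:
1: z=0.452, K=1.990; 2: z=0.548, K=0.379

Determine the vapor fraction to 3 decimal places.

ψ = 0.174

Rachford–Rice: g(ψ) = Σ zᵢ(Kᵢ−1)/(1+ψ(Kᵢ−1)) = 0.
Check two-phase: ΣzᵢKᵢ = 1.107 > 1 and Σzᵢ/Kᵢ = 1.673 > 1, so g(0) = 0.107 > 0 and g(1) = -0.673 < 0.
Newton iteration, ψ⁰ = 0.33:
  ψ = 0.330: g = -0.0907, g' = -0.586 → ψ = 0.175
  ψ = 0.175: g = -0.0005, g' = -0.588 → ψ = 0.174
Converged at ψ = 0.174.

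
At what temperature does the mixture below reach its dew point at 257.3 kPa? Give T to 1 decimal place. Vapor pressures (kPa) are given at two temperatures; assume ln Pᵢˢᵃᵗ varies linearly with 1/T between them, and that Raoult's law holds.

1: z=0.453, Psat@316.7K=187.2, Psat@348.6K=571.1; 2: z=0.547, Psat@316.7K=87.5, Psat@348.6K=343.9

T = 335.8 K

Dew-point temperature: Σzᵢ·P/Pᵢˢᵃᵗ(T) = 1. Interpolate ln Pᵢˢᵃᵗ = aᵢ + bᵢ/T.
  T = 316.7 K: ΣzᵢP/Pᵢˢᵃᵗ = 2.2311
  T = 348.6 K: ΣzᵢP/Pᵢˢᵃᵗ = 0.6133
  T = 332.6 K: ΣzᵢP/Pᵢˢᵃᵗ = 1.1345
  T = 340.6 K: ΣzᵢP/Pᵢˢᵃᵗ = 0.8278
  T = 336.6 K: ΣzᵢP/Pᵢˢᵃᵗ = 0.9672
  T = 334.6 K: ΣzᵢP/Pᵢˢᵃᵗ = 1.0470
Interpolating between 334.6 K and 336.6 K gives T ≈ 335.8 K.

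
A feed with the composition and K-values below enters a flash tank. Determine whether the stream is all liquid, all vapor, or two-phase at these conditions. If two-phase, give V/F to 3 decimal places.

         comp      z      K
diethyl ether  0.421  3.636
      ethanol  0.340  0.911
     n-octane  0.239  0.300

two-phase, V/F = 0.736

ΣzᵢKᵢ = 1.912; Σzᵢ/Kᵢ = 1.286.
Both exceed 1, so a two-phase solution exists.
Newton–Raphson from ψ = 0.6:
  ψ = 0.600: g = 0.1095, g' = -0.790 → ψ = 0.739
  ψ = 0.739: g = -0.0022, g' = -0.842 → ψ = 0.736
Converged at ψ = 0.736.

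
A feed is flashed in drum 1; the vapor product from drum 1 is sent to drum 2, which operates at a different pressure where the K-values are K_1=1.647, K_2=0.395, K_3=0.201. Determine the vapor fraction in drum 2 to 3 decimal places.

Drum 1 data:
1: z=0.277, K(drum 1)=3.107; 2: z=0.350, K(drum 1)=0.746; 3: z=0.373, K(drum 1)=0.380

Drum 1:
Rachford–Rice: g(ψ₁) = Σ zᵢ(Kᵢ−1)/(1+ψ₁(Kᵢ−1)) = 0.
g(0) = ΣzᵢKᵢ − 1 = 0.263 and g(1) = 1 − Σzᵢ/Kᵢ = -0.540, so a root lies in (0, 1).
Newton iteration, ψ₁⁰ = 0.45:
  ψ₁ = 0.450: g = -0.1215, g' = -0.629 → ψ₁ = 0.257
  ψ₁ = 0.257: g = 0.0087, g' = -0.747 → ψ₁ = 0.268
Converged at ψ₁ = 0.268.
Drum-1 compositions:
  1: x = 0.177, y = 0.550
  2: x = 0.376, y = 0.280
  3: x = 0.447, y = 0.170
Drum-2 feed = drum-1 vapor: z₂ = (0.5498, 0.2802, 0.1700).
Drum 2:
Rachford–Rice: g(ψ₂) = Σ zᵢ(Kᵢ−1)/(1+ψ₂(Kᵢ−1)) = 0.
Check two-phase: ΣzᵢKᵢ = 1.050 > 1 and Σzᵢ/Kᵢ = 1.889 > 1, so g(0) = 0.050 > 0 and g(1) = -0.889 < 0.
Iterate (Newton) starting at ψ₂ = 0.5:
  ψ₂ = 0.500: g = -0.2005, g' = -0.643 → ψ₂ = 0.188
  ψ₂ = 0.188: g = -0.0341, g' = -0.464 → ψ₂ = 0.115
  ψ₂ = 0.115: g = -0.0006, g' = -0.449 → ψ₂ = 0.113
Converged at ψ₂ = 0.113.
  1: x = 0.512, y = 0.844
  2: x = 0.301, y = 0.119
  3: x = 0.187, y = 0.038

V/F (drum 2) = 0.113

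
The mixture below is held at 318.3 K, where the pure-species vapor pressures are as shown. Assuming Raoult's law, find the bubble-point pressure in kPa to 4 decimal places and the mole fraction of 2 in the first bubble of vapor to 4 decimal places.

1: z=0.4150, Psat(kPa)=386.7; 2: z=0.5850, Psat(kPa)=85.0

At the bubble point ψ → 0, so ΣzᵢKᵢ = 1 with Kᵢ = Pᵢˢᵃᵗ/P ⇒ P = ΣzᵢPᵢˢᵃᵗ.
P = 0.4150·386.7 + 0.5850·85.0 = 210.2055 kPa
yᵢ = zᵢPᵢˢᵃᵗ/P ⇒ y_2 = 0.5850·85.0/210.2055 = 0.2366

Pbub = 210.2055 kPa, y_2 = 0.2366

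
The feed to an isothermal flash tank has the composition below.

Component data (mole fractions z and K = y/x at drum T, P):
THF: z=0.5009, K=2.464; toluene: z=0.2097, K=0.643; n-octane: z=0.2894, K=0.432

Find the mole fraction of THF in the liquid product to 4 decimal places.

Rachford–Rice: g(ψ) = Σ zᵢ(Kᵢ−1)/(1+ψ(Kᵢ−1)) = 0.
Feasibility: ΣzᵢKᵢ = 1.4941, Σzᵢ/Kᵢ = 1.1993 — both > 1, two phases present.
Newton iteration, ψ⁰ = 0.3:
  ψ = 0.3000: g = 0.22755, g' = -0.6875 → ψ = 0.6310
  ψ = 0.6310: g = 0.02836, g' = -0.5614 → ψ = 0.6815
  ψ = 0.6815: g = -0.00005, g' = -0.5642 → ψ = 0.6814
Converged at ψ = 0.6814.
Compositions from xᵢ = zᵢ/(1+ψ(Kᵢ−1)), yᵢ = Kᵢxᵢ:
  THF: x = 0.2508, y = 0.6179
  toluene: x = 0.2771, y = 0.1782
  n-octane: x = 0.4721, y = 0.2040

x_THF = 0.2508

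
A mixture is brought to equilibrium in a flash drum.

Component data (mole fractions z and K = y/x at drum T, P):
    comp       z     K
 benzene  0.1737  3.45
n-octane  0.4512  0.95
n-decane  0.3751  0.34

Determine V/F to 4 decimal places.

Rachford–Rice: g(V/F) = Σ zᵢ(Kᵢ−1)/(1+V/F(Kᵢ−1)) = 0.
Check two-phase: ΣzᵢKᵢ = 1.1554 > 1 and Σzᵢ/Kᵢ = 1.6285 > 1, so g(0) = 0.1554 > 0 and g(1) = -0.6285 < 0.
Newton–Raphson from V/F = 0.66:
  V/F = 0.6600: g = -0.29935, g' = -0.6664 → V/F = 0.2108
  V/F = 0.2108: g = -0.02973, g' = -0.6750 → V/F = 0.1667
  V/F = 0.1667: g = 0.00121, g' = -0.7330 → V/F = 0.1684
Converged at V/F = 0.1684.

V/F = 0.1684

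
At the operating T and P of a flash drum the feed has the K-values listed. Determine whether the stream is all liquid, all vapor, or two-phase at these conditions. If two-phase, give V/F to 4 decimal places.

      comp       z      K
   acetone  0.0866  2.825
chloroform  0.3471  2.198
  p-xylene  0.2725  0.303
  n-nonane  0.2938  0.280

two-phase, V/F = 0.1809

ΣzᵢKᵢ = 1.1724; Σzᵢ/Kᵢ = 2.1372.
Both exceed 1, so a two-phase solution exists.
Material balance + equilibrium reduce to Σ zᵢ(Kᵢ−1)/(1+ψ(Kᵢ−1)) = 0.
Iterate (Newton) starting at ψ = 0.62:
  ψ = 0.6200: g = -0.40383, g' = -1.1350 → ψ = 0.2642
  ψ = 0.2642: g = -0.07155, g' = -0.8499 → ψ = 0.1800
  ψ = 0.1800: g = 0.00080, g' = -0.8746 → ψ = 0.1809
Converged at ψ = 0.1809.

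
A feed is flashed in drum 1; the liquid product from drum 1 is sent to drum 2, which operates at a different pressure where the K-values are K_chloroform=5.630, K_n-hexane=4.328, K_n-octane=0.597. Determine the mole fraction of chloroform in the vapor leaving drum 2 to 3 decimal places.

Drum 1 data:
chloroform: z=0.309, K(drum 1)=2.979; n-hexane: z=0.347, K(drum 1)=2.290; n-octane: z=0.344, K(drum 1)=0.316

y_chloroform (drum 2) = 0.194

Drum 1:
Let ψ₁ = V/F and solve Σ zᵢ(Kᵢ−1)/(1+ψ₁(Kᵢ−1)) = 0.
g(0) = ΣzᵢKᵢ − 1 = 0.824 and g(1) = 1 − Σzᵢ/Kᵢ = -0.344, so a root lies in (0, 1).
Newton iteration, ψ₁⁰ = 0.5:
  ψ₁ = 0.500: g = 0.2219, g' = -0.891 → ψ₁ = 0.749
  ψ₁ = 0.749: g = -0.0085, g' = -1.023 → ψ₁ = 0.741
Converged at ψ₁ = 0.741.
Drum-1 compositions:
  chloroform: x = 0.125, y = 0.373
  n-hexane: x = 0.177, y = 0.406
  n-octane: x = 0.697, y = 0.220
Drum-2 feed = drum-1 liquid: z₂ = (0.1253, 0.1775, 0.6972).
Drum 2:
Let ψ₂ = V/F and solve Σ zᵢ(Kᵢ−1)/(1+ψ₂(Kᵢ−1)) = 0.
Feasibility: ΣzᵢKᵢ = 1.890, Σzᵢ/Kᵢ = 1.231 — both > 1, two phases present.
Newton–Raphson from ψ₂ = 0.5:
  ψ₂ = 0.500: g = 0.0448, g' = -0.699 → ψ₂ = 0.564
  ψ₂ = 0.564: g = 0.0022, g' = -0.633 → ψ₂ = 0.568
Converged at ψ₂ = 0.568.
  chloroform: x = 0.035, y = 0.194
  n-hexane: x = 0.061, y = 0.266
  n-octane: x = 0.904, y = 0.540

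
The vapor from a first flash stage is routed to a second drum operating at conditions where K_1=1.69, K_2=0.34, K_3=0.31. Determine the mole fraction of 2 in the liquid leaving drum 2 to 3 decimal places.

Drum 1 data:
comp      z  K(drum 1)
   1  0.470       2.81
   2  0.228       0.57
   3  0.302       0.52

Drum 1:
Let ψ₁ = V/F and solve Σ zᵢ(Kᵢ−1)/(1+ψ₁(Kᵢ−1)) = 0.
g(0) = ΣzᵢKᵢ − 1 = 0.608 and g(1) = 1 − Σzᵢ/Kᵢ = -0.148, so a root lies in (0, 1).
Iterate (Newton) starting at ψ₁ = 0.44:
  ψ₁ = 0.440: g = 0.1689, g' = -0.653 → ψ₁ = 0.699
  ψ₁ = 0.699: g = 0.0175, g' = -0.544 → ψ₁ = 0.731
Converged at ψ₁ = 0.731.
Drum-1 compositions:
  1: x = 0.202, y = 0.569
  2: x = 0.332, y = 0.190
  3: x = 0.465, y = 0.242
Drum-2 feed = drum-1 vapor: z₂ = (0.5686, 0.1895, 0.2419).
Drum 2:
Newton iteration, ψ₂⁰ = 0.3:
  ψ₂ = 0.300: g = -0.0414, g' = -0.497 → ψ₂ = 0.217
  ψ₂ = 0.217: g = -0.0009, g' = -0.477 → ψ₂ = 0.215
Converged at ψ₂ = 0.215.
  1: x = 0.495, y = 0.837
  2: x = 0.221, y = 0.075
  3: x = 0.284, y = 0.088

x_2 (drum 2) = 0.221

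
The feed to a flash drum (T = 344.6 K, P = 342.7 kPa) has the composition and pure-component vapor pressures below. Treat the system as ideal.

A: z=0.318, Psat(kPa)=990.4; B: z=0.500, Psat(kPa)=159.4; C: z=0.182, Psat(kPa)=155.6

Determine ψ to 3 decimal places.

Raoult's law: Kᵢ = Pᵢˢᵃᵗ/P = Pᵢˢᵃᵗ/342.7.
  K_A = 990.4/342.7 = 2.88999, K_B = 159.4/342.7 = 0.46513, K_C = 155.6/342.7 = 0.45404
Material balance + equilibrium reduce to Σ zᵢ(Kᵢ−1)/(1+ψ(Kᵢ−1)) = 0.
Check two-phase: ΣzᵢKᵢ = 1.234 > 1 and Σzᵢ/Kᵢ = 1.586 > 1, so g(0) = 0.234 > 0 and g(1) = -0.586 < 0.
Newton iteration, ψ⁰ = 0.35:
  ψ = 0.350: g = -0.0901, g' = -0.711 → ψ = 0.223
  ψ = 0.223: g = 0.0058, g' = -0.817 → ψ = 0.230
Converged at ψ = 0.230.

ψ = 0.230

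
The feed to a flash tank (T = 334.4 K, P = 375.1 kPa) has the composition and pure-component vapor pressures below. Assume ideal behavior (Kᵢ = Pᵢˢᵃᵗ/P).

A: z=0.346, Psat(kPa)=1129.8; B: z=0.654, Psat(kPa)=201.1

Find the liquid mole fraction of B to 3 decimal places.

x_B = 0.813

Raoult's law: Kᵢ = Pᵢˢᵃᵗ/P = Pᵢˢᵃᵗ/375.1.
  K_A = 1129.8/375.1 = 3.01200, K_B = 201.1/375.1 = 0.53612
Material balance + equilibrium reduce to Σ zᵢ(Kᵢ−1)/(1+β(Kᵢ−1)) = 0.
Check two-phase: ΣzᵢKᵢ = 1.393 > 1 and Σzᵢ/Kᵢ = 1.335 > 1, so g(0) = 0.393 > 0 and g(1) = -0.335 < 0.
Newton iteration, β⁰ = 0.47:
  β = 0.470: g = -0.0302, g' = -0.600 → β = 0.420
  β = 0.420: g = 0.0007, g' = -0.629 → β = 0.421
Converged at β = 0.421.
Compositions from xᵢ = zᵢ/(1+β(Kᵢ−1)), yᵢ = Kᵢxᵢ:
  A: x = 0.187, y = 0.564
  B: x = 0.813, y = 0.436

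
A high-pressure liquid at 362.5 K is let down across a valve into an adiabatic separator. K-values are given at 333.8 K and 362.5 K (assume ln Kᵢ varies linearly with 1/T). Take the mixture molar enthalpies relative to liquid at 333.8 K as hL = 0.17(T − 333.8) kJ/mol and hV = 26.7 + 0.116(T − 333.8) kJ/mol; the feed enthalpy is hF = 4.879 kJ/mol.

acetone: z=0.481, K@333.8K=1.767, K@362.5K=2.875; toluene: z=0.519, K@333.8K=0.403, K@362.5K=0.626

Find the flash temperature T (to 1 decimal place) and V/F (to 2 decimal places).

T = 335.1 K, V/F = 0.18

Adiabatic flash: solve Rachford–Rice at each trial T, then check hF = ψ·hV(T) + (1−ψ)·hL(T).
  T = 333.8 K: K = (1.767, 0.403), RR gives ψ = 0.129, H_out = 3.445 kJ/mol
  T = 362.5 K: K = (2.875, 0.626), RR gives ψ = 1.000, H_out = 30.029 kJ/mol
  T = 348.1 K: K = (2.275, 0.506), RR gives ψ = 0.567, H_out = 17.144 kJ/mol
  T = 341.0 K: K = (2.012, 0.453), RR gives ψ = 0.367, H_out = 10.876 kJ/mol
  T = 337.4 K: K = (1.887, 0.428), RR gives ψ = 0.255, H_out = 7.375 kJ/mol
  T = 335.6 K: K = (1.826, 0.415), RR gives ψ = 0.194, H_out = 5.477 kJ/mol
Linear interpolation between T = 333.8 (H_out = 3.445) and T = 335.6 (H_out = 5.477) on hF = 4.879 gives T ≈ 335.1 K, at which ψ = 0.18.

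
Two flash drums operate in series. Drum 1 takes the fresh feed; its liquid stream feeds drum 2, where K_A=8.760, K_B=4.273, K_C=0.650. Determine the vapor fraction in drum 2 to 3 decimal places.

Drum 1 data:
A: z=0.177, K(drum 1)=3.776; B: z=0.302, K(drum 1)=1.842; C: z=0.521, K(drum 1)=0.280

Drum 1:
Newton iteration, ψ₁⁰ = 0.5:
  ψ₁ = 0.500: g = -0.2014, g' = -1.005 → ψ₁ = 0.300
  ψ₁ = 0.300: g = -0.0069, g' = -0.982 → ψ₁ = 0.292
  ψ₁ = 0.292: g = 0.0000, g' = -0.987 → ψ₁ = 0.293
Converged at ψ₁ = 0.293.
Drum-1 compositions:
  A: x = 0.098, y = 0.369
  B: x = 0.242, y = 0.446
  C: x = 0.660, y = 0.185
Drum-2 feed = drum-1 liquid: z₂ = (0.0977, 0.2423, 0.6600).
Drum 2:
Newton–Raphson from ψ₂ = 0.5:
  ψ₂ = 0.500: g = 0.1762, g' = -0.739 → ψ₂ = 0.738
  ψ₂ = 0.738: g = 0.0333, g' = -0.499 → ψ₂ = 0.805
  ψ₂ = 0.805: g = 0.0012, g' = -0.465 → ψ₂ = 0.808
Converged at ψ₂ = 0.808.
  A: x = 0.013, y = 0.118
  B: x = 0.067, y = 0.284
  C: x = 0.920, y = 0.598

V/F (drum 2) = 0.808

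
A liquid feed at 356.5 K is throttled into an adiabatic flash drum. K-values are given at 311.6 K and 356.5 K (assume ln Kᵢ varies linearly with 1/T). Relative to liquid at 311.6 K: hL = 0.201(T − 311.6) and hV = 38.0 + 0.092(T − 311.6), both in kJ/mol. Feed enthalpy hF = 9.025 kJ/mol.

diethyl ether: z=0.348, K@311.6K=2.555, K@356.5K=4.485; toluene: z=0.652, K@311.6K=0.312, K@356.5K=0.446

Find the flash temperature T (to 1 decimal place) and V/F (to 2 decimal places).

T = 321.5 K, V/F = 0.19

Adiabatic flash: solve Rachford–Rice at each trial T, then check hF = ψ·hV(T) + (1−ψ)·hL(T).
  T = 311.6 K: K = (2.555, 0.312), RR gives ψ = 0.087, H_out = 3.288 kJ/mol
  T = 356.5 K: K = (4.485, 0.446), RR gives ψ = 0.441, H_out = 23.627 kJ/mol
  T = 334.1 K: K = (3.452, 0.378), RR gives ψ = 0.293, H_out = 14.948 kJ/mol
  T = 322.9 K: K = (2.987, 0.345), RR gives ψ = 0.203, H_out = 9.731 kJ/mol
  T = 317.2 K: K = (2.765, 0.328), RR gives ψ = 0.148, H_out = 6.674 kJ/mol
  T = 320.0 K: K = (2.873, 0.336), RR gives ψ = 0.176, H_out = 8.218 kJ/mol
  T = 321.4 K: K = (2.928, 0.340), RR gives ψ = 0.189, H_out = 8.958 kJ/mol
Linear interpolation between T = 321.4 (H_out = 8.958) and T = 322.9 (H_out = 9.731) on hF = 9.025 gives T ≈ 321.5 K, at which ψ = 0.19.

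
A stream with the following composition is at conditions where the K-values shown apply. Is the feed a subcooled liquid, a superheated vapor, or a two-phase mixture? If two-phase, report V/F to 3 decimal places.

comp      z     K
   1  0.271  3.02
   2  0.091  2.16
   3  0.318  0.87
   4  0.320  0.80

superheated vapor

ΣzᵢKᵢ = 1.548; Σzᵢ/Kᵢ = 0.897.
Since Σzᵢ/Kᵢ < 1 the mixture is above its dew point — single vapor phase.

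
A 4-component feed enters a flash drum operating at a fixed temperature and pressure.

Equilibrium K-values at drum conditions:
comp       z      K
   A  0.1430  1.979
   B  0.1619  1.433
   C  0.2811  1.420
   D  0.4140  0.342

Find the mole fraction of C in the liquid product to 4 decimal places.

Newton iteration, β⁰ = 0.5:
  β = 0.5000: g = -0.15679, g' = -0.5143 → β = 0.1951
  β = 0.1951: g = -0.02123, g' = -0.4007 → β = 0.1421
  β = 0.1421: g = -0.00017, g' = -0.3949 → β = 0.1417
Converged at β = 0.1417.
Compositions from xᵢ = zᵢ/(1+β(Kᵢ−1)), yᵢ = Kᵢxᵢ:
  A: x = 0.1256, y = 0.2485
  B: x = 0.1525, y = 0.2186
  C: x = 0.2653, y = 0.3767
  D: x = 0.4566, y = 0.1561

x_C = 0.2653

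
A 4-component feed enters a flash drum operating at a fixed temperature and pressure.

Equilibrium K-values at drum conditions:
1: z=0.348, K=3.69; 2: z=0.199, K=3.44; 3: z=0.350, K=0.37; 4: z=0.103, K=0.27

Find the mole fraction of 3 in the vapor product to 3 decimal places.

y_3 = 0.222

Let ψ = V/F and solve Σ zᵢ(Kᵢ−1)/(1+ψ(Kᵢ−1)) = 0.
Feasibility: ΣzᵢKᵢ = 2.126, Σzᵢ/Kᵢ = 1.480 — both > 1, two phases present.
Newton iteration, ψ⁰ = 0.5:
  ψ = 0.500: g = 0.1776, g' = -1.131 → ψ = 0.657
  ψ = 0.657: g = 0.0040, g' = -1.111 → ψ = 0.661
Converged at ψ = 0.661.
Compositions from xᵢ = zᵢ/(1+ψ(Kᵢ−1)), yᵢ = Kᵢxᵢ:
  1: x = 0.125, y = 0.462
  2: x = 0.076, y = 0.262
  3: x = 0.600, y = 0.222
  4: x = 0.199, y = 0.054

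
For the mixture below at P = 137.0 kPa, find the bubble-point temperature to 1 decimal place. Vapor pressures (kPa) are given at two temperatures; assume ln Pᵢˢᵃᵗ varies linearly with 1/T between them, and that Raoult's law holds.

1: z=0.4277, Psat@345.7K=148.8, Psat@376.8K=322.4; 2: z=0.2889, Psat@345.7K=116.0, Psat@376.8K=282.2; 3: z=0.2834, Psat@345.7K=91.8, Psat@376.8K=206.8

T = 349.5 K

Bubble-point temperature: ΣzᵢPᵢˢᵃᵗ(T) = P. Interpolate ln Pᵢˢᵃᵗ = aᵢ + bᵢ/T.
  T = 345.7 K: ΣzᵢPᵢˢᵃᵗ = 123.17 kPa
  T = 376.8 K: ΣzᵢPᵢˢᵃᵗ = 278.03 kPa
  T = 361.2 K: ΣzᵢPᵢˢᵃᵗ = 188.02 kPa
  T = 353.4 K: ΣzᵢPᵢˢᵃᵗ = 152.67 kPa
  T = 349.5 K: ΣzᵢPᵢˢᵃᵗ = 137.10 kPa
  T = 347.6 K: ΣzᵢPᵢˢᵃᵗ = 129.98 kPa
Interpolating between 347.6 K and 349.5 K gives T ≈ 349.5 K.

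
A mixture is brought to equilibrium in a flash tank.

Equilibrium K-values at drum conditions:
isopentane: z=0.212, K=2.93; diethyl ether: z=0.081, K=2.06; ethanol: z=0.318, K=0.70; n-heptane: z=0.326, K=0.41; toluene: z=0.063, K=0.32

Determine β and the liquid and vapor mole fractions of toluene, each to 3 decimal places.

β = 0.196, x_toluene = 0.073, y_toluene = 0.023

Material balance + equilibrium reduce to Σ zᵢ(Kᵢ−1)/(1+β(Kᵢ−1)) = 0.
g(0) = ΣzᵢKᵢ − 1 = 0.164 and g(1) = 1 − Σzᵢ/Kᵢ = -0.558, so a root lies in (0, 1).
Iterate (Newton) starting at β = 0.55:
  β = 0.550: g = -0.2147, g' = -0.586 → β = 0.184
  β = 0.184: g = 0.0083, g' = -0.707 → β = 0.195
  β = 0.195: g = 0.0001, g' = -0.695 → β = 0.196
Converged at β = 0.196.
Compositions from xᵢ = zᵢ/(1+β(Kᵢ−1)), yᵢ = Kᵢxᵢ:
  isopentane: x = 0.154, y = 0.451
  diethyl ether: x = 0.067, y = 0.138
  ethanol: x = 0.338, y = 0.236
  n-heptane: x = 0.369, y = 0.151
  toluene: x = 0.073, y = 0.023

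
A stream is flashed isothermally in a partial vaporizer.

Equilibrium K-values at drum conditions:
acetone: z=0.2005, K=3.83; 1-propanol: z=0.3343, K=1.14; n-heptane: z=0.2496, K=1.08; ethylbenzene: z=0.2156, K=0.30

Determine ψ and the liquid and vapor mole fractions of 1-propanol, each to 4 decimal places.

Material balance + equilibrium reduce to Σ zᵢ(Kᵢ−1)/(1+ψ(Kᵢ−1)) = 0.
g(0) = ΣzᵢKᵢ − 1 = 0.4833 and g(1) = 1 − Σzᵢ/Kᵢ = -0.2954, so a root lies in (0, 1).
Newton iteration, ψ⁰ = 0.5:
  ψ = 0.5000: g = 0.06571, g' = -0.5326 → ψ = 0.6234
  ψ = 0.6234: g = -0.00042, g' = -0.5497 → ψ = 0.6226
Converged at ψ = 0.6226.
Compositions from xᵢ = zᵢ/(1+ψ(Kᵢ−1)), yᵢ = Kᵢxᵢ:
  acetone: x = 0.0726, y = 0.2780
  1-propanol: x = 0.3075, y = 0.3505
  n-heptane: x = 0.2378, y = 0.2568
  ethylbenzene: x = 0.3822, y = 0.1146

ψ = 0.6226, x_1-propanol = 0.3075, y_1-propanol = 0.3505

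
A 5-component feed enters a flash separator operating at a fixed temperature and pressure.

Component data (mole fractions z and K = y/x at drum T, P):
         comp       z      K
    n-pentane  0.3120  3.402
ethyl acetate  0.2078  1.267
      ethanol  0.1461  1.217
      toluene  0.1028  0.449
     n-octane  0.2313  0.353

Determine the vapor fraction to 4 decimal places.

Newton iteration, ψ⁰ = 0.5:
  ψ = 0.5000: g = 0.11865, g' = -0.6597 → ψ = 0.6798
  ψ = 0.6798: g = 0.00148, g' = -0.6639 → ψ = 0.6821
Converged at ψ = 0.6821.

ψ = 0.6821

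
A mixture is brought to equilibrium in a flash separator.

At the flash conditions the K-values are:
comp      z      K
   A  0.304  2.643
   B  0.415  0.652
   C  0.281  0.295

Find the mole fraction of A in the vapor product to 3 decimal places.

y_A = 0.615

Newton–Raphson from ψ = 0.5:
  ψ = 0.500: g = -0.2066, g' = -0.654 → ψ = 0.184
  ψ = 0.184: g = 0.0015, g' = -0.725 → ψ = 0.186
Converged at ψ = 0.186.
Compositions from xᵢ = zᵢ/(1+ψ(Kᵢ−1)), yᵢ = Kᵢxᵢ:
  A: x = 0.233, y = 0.615
  B: x = 0.444, y = 0.289
  C: x = 0.323, y = 0.095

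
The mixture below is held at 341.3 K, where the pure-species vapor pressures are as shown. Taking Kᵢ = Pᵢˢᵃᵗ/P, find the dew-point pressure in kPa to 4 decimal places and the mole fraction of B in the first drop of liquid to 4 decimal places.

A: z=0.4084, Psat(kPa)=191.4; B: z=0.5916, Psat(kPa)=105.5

Pdew = 129.1767 kPa, x_B = 0.7244

At the dew point ψ → 1, so Σzᵢ/Kᵢ = 1 with Kᵢ = Pᵢˢᵃᵗ/P ⇒ 1/P = Σzᵢ/Pᵢˢᵃᵗ.
1/P = 0.4084/191.4 + 0.5916/105.5 = 0.0077413 ⇒ P = 129.1767 kPa
xᵢ = zᵢP/Pᵢˢᵃᵗ ⇒ x_B = 0.5916·129.1767/105.5 = 0.7244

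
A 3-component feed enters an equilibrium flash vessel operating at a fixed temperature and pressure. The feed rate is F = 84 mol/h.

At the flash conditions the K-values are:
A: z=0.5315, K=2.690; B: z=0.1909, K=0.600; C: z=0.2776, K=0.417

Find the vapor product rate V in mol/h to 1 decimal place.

Rachford–Rice: g(V/F) = Σ zᵢ(Kᵢ−1)/(1+V/F(Kᵢ−1)) = 0.
Feasibility: ΣzᵢKᵢ = 1.6600, Σzᵢ/Kᵢ = 1.1815 — both > 1, two phases present.
Newton iteration, V/F⁰ = 0.67:
  V/F = 0.6700: g = 0.05136, g' = -0.6450 → V/F = 0.7496
  V/F = 0.7496: g = -0.00030, g' = -0.6554 → V/F = 0.7492
Converged at V/F = 0.7492.
Then V = V/F·F = 0.7492·84 = 62.9 mol/h and L = F − V = 21.1 mol/h.

V = 62.9 mol/h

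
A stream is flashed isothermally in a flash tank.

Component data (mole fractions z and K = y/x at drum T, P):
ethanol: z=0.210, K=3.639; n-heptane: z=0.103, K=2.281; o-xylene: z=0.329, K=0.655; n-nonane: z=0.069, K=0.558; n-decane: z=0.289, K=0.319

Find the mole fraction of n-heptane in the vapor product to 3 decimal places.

Material balance + equilibrium reduce to Σ zᵢ(Kᵢ−1)/(1+V/F(Kᵢ−1)) = 0.
g(0) = ΣzᵢKᵢ − 1 = 0.345 and g(1) = 1 − Σzᵢ/Kᵢ = -0.635, so a root lies in (0, 1).
Newton–Raphson from V/F = 0.68:
  V/F = 0.680: g = -0.2896, g' = -0.795 → V/F = 0.316
  V/F = 0.316: g = -0.0172, g' = -0.806 → V/F = 0.294
  V/F = 0.294: g = 0.0002, g' = -0.828 → V/F = 0.295
Converged at V/F = 0.295.
Compositions from xᵢ = zᵢ/(1+V/F(Kᵢ−1)), yᵢ = Kᵢxᵢ:
  ethanol: x = 0.118, y = 0.430
  n-heptane: x = 0.075, y = 0.171
  o-xylene: x = 0.366, y = 0.240
  n-nonane: x = 0.079, y = 0.044
  n-decane: x = 0.362, y = 0.115

y_n-heptane = 0.171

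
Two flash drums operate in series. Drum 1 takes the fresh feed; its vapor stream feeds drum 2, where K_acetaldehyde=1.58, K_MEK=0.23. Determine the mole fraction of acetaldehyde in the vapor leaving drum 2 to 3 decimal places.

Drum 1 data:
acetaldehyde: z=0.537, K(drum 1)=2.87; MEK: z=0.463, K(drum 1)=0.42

Drum 1:
Iterate (Newton) starting at ψ₁ = 0.41:
  ψ₁ = 0.410: g = 0.2161, g' = -0.870 → ψ₁ = 0.658
  ψ₁ = 0.658: g = 0.0156, g' = -0.785 → ψ₁ = 0.678
Converged at ψ₁ = 0.678.
Drum-1 compositions:
  acetaldehyde: x = 0.237, y = 0.679
  MEK: x = 0.763, y = 0.321
Drum-2 feed = drum-1 vapor: z₂ = (0.6794, 0.3206).
Drum 2:
Iterate (Newton) starting at ψ₂ = 0.57:
  ψ₂ = 0.570: g = -0.1438, g' = -0.733 → ψ₂ = 0.374
  ψ₂ = 0.374: g = -0.0228, g' = -0.529 → ψ₂ = 0.331
  ψ₂ = 0.331: g = -0.0006, g' = -0.503 → ψ₂ = 0.330
Converged at ψ₂ = 0.330.
  acetaldehyde: x = 0.570, y = 0.901
  MEK: x = 0.430, y = 0.099

y_acetaldehyde (drum 2) = 0.901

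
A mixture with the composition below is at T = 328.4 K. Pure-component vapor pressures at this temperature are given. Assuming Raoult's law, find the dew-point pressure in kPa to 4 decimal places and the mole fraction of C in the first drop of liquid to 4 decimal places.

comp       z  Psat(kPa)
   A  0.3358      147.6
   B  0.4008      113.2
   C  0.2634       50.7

At the dew point ψ → 1, so Σzᵢ/Kᵢ = 1 with Kᵢ = Pᵢˢᵃᵗ/P ⇒ 1/P = Σzᵢ/Pᵢˢᵃᵗ.
1/P = 0.3358/147.6 + 0.4008/113.2 + 0.2634/50.7 = 0.0110110 ⇒ P = 90.8185 kPa
xᵢ = zᵢP/Pᵢˢᵃᵗ ⇒ x_C = 0.2634·90.8185/50.7 = 0.4718

Pdew = 90.8185 kPa, x_C = 0.4718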